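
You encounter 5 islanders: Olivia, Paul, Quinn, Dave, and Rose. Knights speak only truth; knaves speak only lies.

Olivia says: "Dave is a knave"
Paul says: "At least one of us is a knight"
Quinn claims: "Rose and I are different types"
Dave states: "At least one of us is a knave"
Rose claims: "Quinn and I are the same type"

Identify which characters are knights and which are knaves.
Olivia is a knave.
Paul is a knight.
Quinn is a knight.
Dave is a knight.
Rose is a knave.

Verification:
- Olivia (knave) says "Dave is a knave" - this is FALSE (a lie) because Dave is a knight.
- Paul (knight) says "At least one of us is a knight" - this is TRUE because Paul, Quinn, and Dave are knights.
- Quinn (knight) says "Rose and I are different types" - this is TRUE because Quinn is a knight and Rose is a knave.
- Dave (knight) says "At least one of us is a knave" - this is TRUE because Olivia and Rose are knaves.
- Rose (knave) says "Quinn and I are the same type" - this is FALSE (a lie) because Rose is a knave and Quinn is a knight.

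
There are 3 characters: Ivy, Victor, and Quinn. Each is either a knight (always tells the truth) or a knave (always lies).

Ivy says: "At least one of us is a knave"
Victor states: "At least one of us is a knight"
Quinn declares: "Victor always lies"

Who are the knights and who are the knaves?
Ivy is a knight.
Victor is a knight.
Quinn is a knave.

Verification:
- Ivy (knight) says "At least one of us is a knave" - this is TRUE because Quinn is a knave.
- Victor (knight) says "At least one of us is a knight" - this is TRUE because Ivy and Victor are knights.
- Quinn (knave) says "Victor always lies" - this is FALSE (a lie) because Victor is a knight.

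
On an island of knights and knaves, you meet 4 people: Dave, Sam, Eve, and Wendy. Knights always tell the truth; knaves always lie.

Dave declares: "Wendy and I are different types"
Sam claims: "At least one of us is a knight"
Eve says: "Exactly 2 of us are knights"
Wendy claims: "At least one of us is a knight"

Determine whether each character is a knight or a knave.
Dave is a knave.
Sam is a knave.
Eve is a knave.
Wendy is a knave.

Verification:
- Dave (knave) says "Wendy and I are different types" - this is FALSE (a lie) because Dave is a knave and Wendy is a knave.
- Sam (knave) says "At least one of us is a knight" - this is FALSE (a lie) because no one is a knight.
- Eve (knave) says "Exactly 2 of us are knights" - this is FALSE (a lie) because there are 0 knights.
- Wendy (knave) says "At least one of us is a knight" - this is FALSE (a lie) because no one is a knight.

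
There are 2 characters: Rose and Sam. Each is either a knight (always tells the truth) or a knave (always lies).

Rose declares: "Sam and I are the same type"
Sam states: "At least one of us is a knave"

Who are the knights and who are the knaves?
Rose is a knave.
Sam is a knight.

Verification:
- Rose (knave) says "Sam and I are the same type" - this is FALSE (a lie) because Rose is a knave and Sam is a knight.
- Sam (knight) says "At least one of us is a knave" - this is TRUE because Rose is a knave.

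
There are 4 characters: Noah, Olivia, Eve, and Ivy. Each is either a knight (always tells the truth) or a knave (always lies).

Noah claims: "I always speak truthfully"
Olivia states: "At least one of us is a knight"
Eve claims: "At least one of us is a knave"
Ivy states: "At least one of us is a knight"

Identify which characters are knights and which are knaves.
Noah is a knave.
Olivia is a knight.
Eve is a knight.
Ivy is a knight.

Verification:
- Noah (knave) says "I always speak truthfully" - this is FALSE (a lie) because Noah is a knave.
- Olivia (knight) says "At least one of us is a knight" - this is TRUE because Olivia, Eve, and Ivy are knights.
- Eve (knight) says "At least one of us is a knave" - this is TRUE because Noah is a knave.
- Ivy (knight) says "At least one of us is a knight" - this is TRUE because Olivia, Eve, and Ivy are knights.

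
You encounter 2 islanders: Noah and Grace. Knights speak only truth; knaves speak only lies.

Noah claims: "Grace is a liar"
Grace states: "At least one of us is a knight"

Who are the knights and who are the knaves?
Noah is a knave.
Grace is a knight.

Verification:
- Noah (knave) says "Grace is a liar" - this is FALSE (a lie) because Grace is a knight.
- Grace (knight) says "At least one of us is a knight" - this is TRUE because Grace is a knight.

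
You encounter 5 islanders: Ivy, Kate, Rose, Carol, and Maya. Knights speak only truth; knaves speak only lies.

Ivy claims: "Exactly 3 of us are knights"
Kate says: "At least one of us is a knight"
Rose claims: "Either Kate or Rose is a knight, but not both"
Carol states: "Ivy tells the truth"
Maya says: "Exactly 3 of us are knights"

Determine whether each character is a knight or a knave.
Ivy is a knave.
Kate is a knave.
Rose is a knave.
Carol is a knave.
Maya is a knave.

Verification:
- Ivy (knave) says "Exactly 3 of us are knights" - this is FALSE (a lie) because there are 0 knights.
- Kate (knave) says "At least one of us is a knight" - this is FALSE (a lie) because no one is a knight.
- Rose (knave) says "Either Kate or Rose is a knight, but not both" - this is FALSE (a lie) because Kate is a knave and Rose is a knave.
- Carol (knave) says "Ivy tells the truth" - this is FALSE (a lie) because Ivy is a knave.
- Maya (knave) says "Exactly 3 of us are knights" - this is FALSE (a lie) because there are 0 knights.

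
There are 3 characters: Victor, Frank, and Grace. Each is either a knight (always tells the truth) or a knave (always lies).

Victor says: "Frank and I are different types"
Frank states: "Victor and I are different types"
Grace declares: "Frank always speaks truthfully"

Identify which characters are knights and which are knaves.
Victor is a knave.
Frank is a knave.
Grace is a knave.

Verification:
- Victor (knave) says "Frank and I are different types" - this is FALSE (a lie) because Victor is a knave and Frank is a knave.
- Frank (knave) says "Victor and I are different types" - this is FALSE (a lie) because Frank is a knave and Victor is a knave.
- Grace (knave) says "Frank always speaks truthfully" - this is FALSE (a lie) because Frank is a knave.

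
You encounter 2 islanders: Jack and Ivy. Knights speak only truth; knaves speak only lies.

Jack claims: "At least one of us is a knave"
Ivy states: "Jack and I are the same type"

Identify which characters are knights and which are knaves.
Jack is a knight.
Ivy is a knave.

Verification:
- Jack (knight) says "At least one of us is a knave" - this is TRUE because Ivy is a knave.
- Ivy (knave) says "Jack and I are the same type" - this is FALSE (a lie) because Ivy is a knave and Jack is a knight.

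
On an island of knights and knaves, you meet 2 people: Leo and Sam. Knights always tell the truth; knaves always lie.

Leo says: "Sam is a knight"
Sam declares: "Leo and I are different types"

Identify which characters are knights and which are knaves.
Leo is a knave.
Sam is a knave.

Verification:
- Leo (knave) says "Sam is a knight" - this is FALSE (a lie) because Sam is a knave.
- Sam (knave) says "Leo and I are different types" - this is FALSE (a lie) because Sam is a knave and Leo is a knave.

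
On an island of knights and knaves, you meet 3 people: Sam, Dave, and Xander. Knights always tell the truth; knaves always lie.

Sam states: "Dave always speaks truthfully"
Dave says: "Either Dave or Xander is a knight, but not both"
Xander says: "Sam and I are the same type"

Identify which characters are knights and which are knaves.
Sam is a knight.
Dave is a knight.
Xander is a knave.

Verification:
- Sam (knight) says "Dave always speaks truthfully" - this is TRUE because Dave is a knight.
- Dave (knight) says "Either Dave or Xander is a knight, but not both" - this is TRUE because Dave is a knight and Xander is a knave.
- Xander (knave) says "Sam and I are the same type" - this is FALSE (a lie) because Xander is a knave and Sam is a knight.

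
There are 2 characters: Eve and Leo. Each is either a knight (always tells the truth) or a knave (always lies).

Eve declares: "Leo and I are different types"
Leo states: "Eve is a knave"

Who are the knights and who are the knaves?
Eve is a knight.
Leo is a knave.

Verification:
- Eve (knight) says "Leo and I are different types" - this is TRUE because Eve is a knight and Leo is a knave.
- Leo (knave) says "Eve is a knave" - this is FALSE (a lie) because Eve is a knight.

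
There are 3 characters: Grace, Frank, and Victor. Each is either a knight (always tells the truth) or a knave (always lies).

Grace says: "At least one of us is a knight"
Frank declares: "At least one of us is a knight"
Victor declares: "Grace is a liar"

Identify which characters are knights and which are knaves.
Grace is a knight.
Frank is a knight.
Victor is a knave.

Verification:
- Grace (knight) says "At least one of us is a knight" - this is TRUE because Grace and Frank are knights.
- Frank (knight) says "At least one of us is a knight" - this is TRUE because Grace and Frank are knights.
- Victor (knave) says "Grace is a liar" - this is FALSE (a lie) because Grace is a knight.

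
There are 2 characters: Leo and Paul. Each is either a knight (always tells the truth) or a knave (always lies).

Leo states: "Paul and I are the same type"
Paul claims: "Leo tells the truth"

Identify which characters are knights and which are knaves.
Leo is a knight.
Paul is a knight.

Verification:
- Leo (knight) says "Paul and I are the same type" - this is TRUE because Leo is a knight and Paul is a knight.
- Paul (knight) says "Leo tells the truth" - this is TRUE because Leo is a knight.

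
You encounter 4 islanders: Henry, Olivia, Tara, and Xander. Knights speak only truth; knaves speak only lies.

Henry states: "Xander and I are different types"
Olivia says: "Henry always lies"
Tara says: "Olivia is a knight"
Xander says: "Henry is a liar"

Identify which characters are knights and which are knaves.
Henry is a knight.
Olivia is a knave.
Tara is a knave.
Xander is a knave.

Verification:
- Henry (knight) says "Xander and I are different types" - this is TRUE because Henry is a knight and Xander is a knave.
- Olivia (knave) says "Henry always lies" - this is FALSE (a lie) because Henry is a knight.
- Tara (knave) says "Olivia is a knight" - this is FALSE (a lie) because Olivia is a knave.
- Xander (knave) says "Henry is a liar" - this is FALSE (a lie) because Henry is a knight.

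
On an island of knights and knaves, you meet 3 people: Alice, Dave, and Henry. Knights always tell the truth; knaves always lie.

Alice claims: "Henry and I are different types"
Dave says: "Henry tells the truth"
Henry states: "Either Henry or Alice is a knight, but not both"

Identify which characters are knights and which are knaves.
Alice is a knave.
Dave is a knave.
Henry is a knave.

Verification:
- Alice (knave) says "Henry and I are different types" - this is FALSE (a lie) because Alice is a knave and Henry is a knave.
- Dave (knave) says "Henry tells the truth" - this is FALSE (a lie) because Henry is a knave.
- Henry (knave) says "Either Henry or Alice is a knight, but not both" - this is FALSE (a lie) because Henry is a knave and Alice is a knave.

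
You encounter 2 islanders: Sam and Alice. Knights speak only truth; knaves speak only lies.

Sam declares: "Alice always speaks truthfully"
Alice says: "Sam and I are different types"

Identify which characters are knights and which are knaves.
Sam is a knave.
Alice is a knave.

Verification:
- Sam (knave) says "Alice always speaks truthfully" - this is FALSE (a lie) because Alice is a knave.
- Alice (knave) says "Sam and I are different types" - this is FALSE (a lie) because Alice is a knave and Sam is a knave.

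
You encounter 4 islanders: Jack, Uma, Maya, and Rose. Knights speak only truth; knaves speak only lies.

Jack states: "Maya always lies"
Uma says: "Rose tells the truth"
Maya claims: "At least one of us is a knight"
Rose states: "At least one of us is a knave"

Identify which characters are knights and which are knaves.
Jack is a knave.
Uma is a knight.
Maya is a knight.
Rose is a knight.

Verification:
- Jack (knave) says "Maya always lies" - this is FALSE (a lie) because Maya is a knight.
- Uma (knight) says "Rose tells the truth" - this is TRUE because Rose is a knight.
- Maya (knight) says "At least one of us is a knight" - this is TRUE because Uma, Maya, and Rose are knights.
- Rose (knight) says "At least one of us is a knave" - this is TRUE because Jack is a knave.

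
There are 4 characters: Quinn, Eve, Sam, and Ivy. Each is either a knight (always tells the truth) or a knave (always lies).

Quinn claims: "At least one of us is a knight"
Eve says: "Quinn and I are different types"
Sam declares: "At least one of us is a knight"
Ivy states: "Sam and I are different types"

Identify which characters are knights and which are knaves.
Quinn is a knave.
Eve is a knave.
Sam is a knave.
Ivy is a knave.

Verification:
- Quinn (knave) says "At least one of us is a knight" - this is FALSE (a lie) because no one is a knight.
- Eve (knave) says "Quinn and I are different types" - this is FALSE (a lie) because Eve is a knave and Quinn is a knave.
- Sam (knave) says "At least one of us is a knight" - this is FALSE (a lie) because no one is a knight.
- Ivy (knave) says "Sam and I are different types" - this is FALSE (a lie) because Ivy is a knave and Sam is a knave.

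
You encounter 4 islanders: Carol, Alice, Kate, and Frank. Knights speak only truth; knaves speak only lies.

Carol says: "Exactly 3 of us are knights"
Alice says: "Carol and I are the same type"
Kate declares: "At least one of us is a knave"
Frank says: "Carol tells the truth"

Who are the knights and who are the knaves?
Carol is a knight.
Alice is a knave.
Kate is a knight.
Frank is a knight.

Verification:
- Carol (knight) says "Exactly 3 of us are knights" - this is TRUE because there are 3 knights.
- Alice (knave) says "Carol and I are the same type" - this is FALSE (a lie) because Alice is a knave and Carol is a knight.
- Kate (knight) says "At least one of us is a knave" - this is TRUE because Alice is a knave.
- Frank (knight) says "Carol tells the truth" - this is TRUE because Carol is a knight.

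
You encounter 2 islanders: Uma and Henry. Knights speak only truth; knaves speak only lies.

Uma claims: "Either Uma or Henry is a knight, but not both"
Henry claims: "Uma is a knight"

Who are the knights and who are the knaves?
Uma is a knave.
Henry is a knave.

Verification:
- Uma (knave) says "Either Uma or Henry is a knight, but not both" - this is FALSE (a lie) because Uma is a knave and Henry is a knave.
- Henry (knave) says "Uma is a knight" - this is FALSE (a lie) because Uma is a knave.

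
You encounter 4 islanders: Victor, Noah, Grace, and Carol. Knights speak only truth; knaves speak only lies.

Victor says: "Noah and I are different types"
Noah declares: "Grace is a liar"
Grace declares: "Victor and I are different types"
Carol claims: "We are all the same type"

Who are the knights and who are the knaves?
Victor is a knave.
Noah is a knave.
Grace is a knight.
Carol is a knave.

Verification:
- Victor (knave) says "Noah and I are different types" - this is FALSE (a lie) because Victor is a knave and Noah is a knave.
- Noah (knave) says "Grace is a liar" - this is FALSE (a lie) because Grace is a knight.
- Grace (knight) says "Victor and I are different types" - this is TRUE because Grace is a knight and Victor is a knave.
- Carol (knave) says "We are all the same type" - this is FALSE (a lie) because Grace is a knight and Victor, Noah, and Carol are knaves.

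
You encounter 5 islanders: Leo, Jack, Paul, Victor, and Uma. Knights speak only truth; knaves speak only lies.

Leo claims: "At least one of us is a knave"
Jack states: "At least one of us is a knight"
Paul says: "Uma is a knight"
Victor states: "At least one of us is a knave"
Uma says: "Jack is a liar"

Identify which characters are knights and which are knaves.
Leo is a knight.
Jack is a knight.
Paul is a knave.
Victor is a knight.
Uma is a knave.

Verification:
- Leo (knight) says "At least one of us is a knave" - this is TRUE because Paul and Uma are knaves.
- Jack (knight) says "At least one of us is a knight" - this is TRUE because Leo, Jack, and Victor are knights.
- Paul (knave) says "Uma is a knight" - this is FALSE (a lie) because Uma is a knave.
- Victor (knight) says "At least one of us is a knave" - this is TRUE because Paul and Uma are knaves.
- Uma (knave) says "Jack is a liar" - this is FALSE (a lie) because Jack is a knight.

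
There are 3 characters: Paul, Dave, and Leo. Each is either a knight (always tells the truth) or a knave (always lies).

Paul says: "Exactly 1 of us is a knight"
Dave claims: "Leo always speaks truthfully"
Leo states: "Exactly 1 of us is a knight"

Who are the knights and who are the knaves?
Paul is a knave.
Dave is a knave.
Leo is a knave.

Verification:
- Paul (knave) says "Exactly 1 of us is a knight" - this is FALSE (a lie) because there are 0 knights.
- Dave (knave) says "Leo always speaks truthfully" - this is FALSE (a lie) because Leo is a knave.
- Leo (knave) says "Exactly 1 of us is a knight" - this is FALSE (a lie) because there are 0 knights.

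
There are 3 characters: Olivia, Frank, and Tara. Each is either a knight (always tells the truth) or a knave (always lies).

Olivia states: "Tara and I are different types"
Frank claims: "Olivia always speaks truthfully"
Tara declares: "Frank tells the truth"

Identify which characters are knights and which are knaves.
Olivia is a knave.
Frank is a knave.
Tara is a knave.

Verification:
- Olivia (knave) says "Tara and I are different types" - this is FALSE (a lie) because Olivia is a knave and Tara is a knave.
- Frank (knave) says "Olivia always speaks truthfully" - this is FALSE (a lie) because Olivia is a knave.
- Tara (knave) says "Frank tells the truth" - this is FALSE (a lie) because Frank is a knave.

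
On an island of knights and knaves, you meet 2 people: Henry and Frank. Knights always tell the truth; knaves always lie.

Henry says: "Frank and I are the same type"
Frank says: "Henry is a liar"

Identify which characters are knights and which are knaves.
Henry is a knave.
Frank is a knight.

Verification:
- Henry (knave) says "Frank and I are the same type" - this is FALSE (a lie) because Henry is a knave and Frank is a knight.
- Frank (knight) says "Henry is a liar" - this is TRUE because Henry is a knave.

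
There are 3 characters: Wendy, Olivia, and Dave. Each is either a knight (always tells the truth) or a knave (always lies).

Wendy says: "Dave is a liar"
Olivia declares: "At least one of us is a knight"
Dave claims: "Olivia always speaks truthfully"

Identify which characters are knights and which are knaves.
Wendy is a knave.
Olivia is a knight.
Dave is a knight.

Verification:
- Wendy (knave) says "Dave is a liar" - this is FALSE (a lie) because Dave is a knight.
- Olivia (knight) says "At least one of us is a knight" - this is TRUE because Olivia and Dave are knights.
- Dave (knight) says "Olivia always speaks truthfully" - this is TRUE because Olivia is a knight.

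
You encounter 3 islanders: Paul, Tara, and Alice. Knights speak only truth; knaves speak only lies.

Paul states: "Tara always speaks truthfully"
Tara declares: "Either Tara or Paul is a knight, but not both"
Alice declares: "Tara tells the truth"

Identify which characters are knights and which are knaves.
Paul is a knave.
Tara is a knave.
Alice is a knave.

Verification:
- Paul (knave) says "Tara always speaks truthfully" - this is FALSE (a lie) because Tara is a knave.
- Tara (knave) says "Either Tara or Paul is a knight, but not both" - this is FALSE (a lie) because Tara is a knave and Paul is a knave.
- Alice (knave) says "Tara tells the truth" - this is FALSE (a lie) because Tara is a knave.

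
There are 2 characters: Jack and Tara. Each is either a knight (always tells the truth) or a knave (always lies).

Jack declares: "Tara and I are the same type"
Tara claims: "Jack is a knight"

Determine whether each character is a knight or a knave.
Jack is a knight.
Tara is a knight.

Verification:
- Jack (knight) says "Tara and I are the same type" - this is TRUE because Jack is a knight and Tara is a knight.
- Tara (knight) says "Jack is a knight" - this is TRUE because Jack is a knight.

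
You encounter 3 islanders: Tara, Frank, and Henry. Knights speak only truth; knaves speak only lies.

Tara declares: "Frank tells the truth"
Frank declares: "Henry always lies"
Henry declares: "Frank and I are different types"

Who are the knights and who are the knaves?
Tara is a knave.
Frank is a knave.
Henry is a knight.

Verification:
- Tara (knave) says "Frank tells the truth" - this is FALSE (a lie) because Frank is a knave.
- Frank (knave) says "Henry always lies" - this is FALSE (a lie) because Henry is a knight.
- Henry (knight) says "Frank and I are different types" - this is TRUE because Henry is a knight and Frank is a knave.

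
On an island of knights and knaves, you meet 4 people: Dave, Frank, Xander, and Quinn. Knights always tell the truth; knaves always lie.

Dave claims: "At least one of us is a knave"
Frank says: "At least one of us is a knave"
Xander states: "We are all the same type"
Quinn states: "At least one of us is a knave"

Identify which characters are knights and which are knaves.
Dave is a knight.
Frank is a knight.
Xander is a knave.
Quinn is a knight.

Verification:
- Dave (knight) says "At least one of us is a knave" - this is TRUE because Xander is a knave.
- Frank (knight) says "At least one of us is a knave" - this is TRUE because Xander is a knave.
- Xander (knave) says "We are all the same type" - this is FALSE (a lie) because Dave, Frank, and Quinn are knights and Xander is a knave.
- Quinn (knight) says "At least one of us is a knave" - this is TRUE because Xander is a knave.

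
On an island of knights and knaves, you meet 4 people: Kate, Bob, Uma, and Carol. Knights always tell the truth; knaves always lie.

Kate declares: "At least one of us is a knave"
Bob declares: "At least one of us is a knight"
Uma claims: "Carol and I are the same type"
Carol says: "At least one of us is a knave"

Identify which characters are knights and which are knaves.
Kate is a knight.
Bob is a knight.
Uma is a knave.
Carol is a knight.

Verification:
- Kate (knight) says "At least one of us is a knave" - this is TRUE because Uma is a knave.
- Bob (knight) says "At least one of us is a knight" - this is TRUE because Kate, Bob, and Carol are knights.
- Uma (knave) says "Carol and I are the same type" - this is FALSE (a lie) because Uma is a knave and Carol is a knight.
- Carol (knight) says "At least one of us is a knave" - this is TRUE because Uma is a knave.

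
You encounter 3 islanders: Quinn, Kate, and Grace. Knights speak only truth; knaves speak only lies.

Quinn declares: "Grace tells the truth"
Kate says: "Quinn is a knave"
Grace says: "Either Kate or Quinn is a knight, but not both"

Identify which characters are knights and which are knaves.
Quinn is a knight.
Kate is a knave.
Grace is a knight.

Verification:
- Quinn (knight) says "Grace tells the truth" - this is TRUE because Grace is a knight.
- Kate (knave) says "Quinn is a knave" - this is FALSE (a lie) because Quinn is a knight.
- Grace (knight) says "Either Kate or Quinn is a knight, but not both" - this is TRUE because Kate is a knave and Quinn is a knight.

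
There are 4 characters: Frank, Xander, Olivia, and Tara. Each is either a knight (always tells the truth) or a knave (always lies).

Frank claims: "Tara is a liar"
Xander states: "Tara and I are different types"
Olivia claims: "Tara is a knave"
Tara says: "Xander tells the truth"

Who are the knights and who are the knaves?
Frank is a knight.
Xander is a knave.
Olivia is a knight.
Tara is a knave.

Verification:
- Frank (knight) says "Tara is a liar" - this is TRUE because Tara is a knave.
- Xander (knave) says "Tara and I are different types" - this is FALSE (a lie) because Xander is a knave and Tara is a knave.
- Olivia (knight) says "Tara is a knave" - this is TRUE because Tara is a knave.
- Tara (knave) says "Xander tells the truth" - this is FALSE (a lie) because Xander is a knave.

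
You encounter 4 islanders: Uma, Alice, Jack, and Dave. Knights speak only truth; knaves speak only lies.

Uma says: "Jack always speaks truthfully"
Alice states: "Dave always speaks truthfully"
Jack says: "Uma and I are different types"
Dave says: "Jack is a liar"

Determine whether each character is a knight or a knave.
Uma is a knave.
Alice is a knight.
Jack is a knave.
Dave is a knight.

Verification:
- Uma (knave) says "Jack always speaks truthfully" - this is FALSE (a lie) because Jack is a knave.
- Alice (knight) says "Dave always speaks truthfully" - this is TRUE because Dave is a knight.
- Jack (knave) says "Uma and I are different types" - this is FALSE (a lie) because Jack is a knave and Uma is a knave.
- Dave (knight) says "Jack is a liar" - this is TRUE because Jack is a knave.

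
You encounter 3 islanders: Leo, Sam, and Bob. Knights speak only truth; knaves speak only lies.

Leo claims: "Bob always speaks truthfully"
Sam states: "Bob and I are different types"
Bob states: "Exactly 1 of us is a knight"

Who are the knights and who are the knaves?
Leo is a knave.
Sam is a knave.
Bob is a knave.

Verification:
- Leo (knave) says "Bob always speaks truthfully" - this is FALSE (a lie) because Bob is a knave.
- Sam (knave) says "Bob and I are different types" - this is FALSE (a lie) because Sam is a knave and Bob is a knave.
- Bob (knave) says "Exactly 1 of us is a knight" - this is FALSE (a lie) because there are 0 knights.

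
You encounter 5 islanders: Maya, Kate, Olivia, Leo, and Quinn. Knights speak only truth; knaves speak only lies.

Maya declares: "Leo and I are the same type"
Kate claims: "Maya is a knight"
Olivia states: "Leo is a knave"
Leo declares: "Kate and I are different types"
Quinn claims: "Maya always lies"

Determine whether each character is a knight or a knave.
Maya is a knave.
Kate is a knave.
Olivia is a knave.
Leo is a knight.
Quinn is a knight.

Verification:
- Maya (knave) says "Leo and I are the same type" - this is FALSE (a lie) because Maya is a knave and Leo is a knight.
- Kate (knave) says "Maya is a knight" - this is FALSE (a lie) because Maya is a knave.
- Olivia (knave) says "Leo is a knave" - this is FALSE (a lie) because Leo is a knight.
- Leo (knight) says "Kate and I are different types" - this is TRUE because Leo is a knight and Kate is a knave.
- Quinn (knight) says "Maya always lies" - this is TRUE because Maya is a knave.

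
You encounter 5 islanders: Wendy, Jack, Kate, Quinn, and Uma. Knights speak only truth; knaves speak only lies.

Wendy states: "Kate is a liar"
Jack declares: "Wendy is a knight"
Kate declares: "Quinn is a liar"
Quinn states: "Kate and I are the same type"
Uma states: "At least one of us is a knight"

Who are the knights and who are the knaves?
Wendy is a knave.
Jack is a knave.
Kate is a knight.
Quinn is a knave.
Uma is a knight.

Verification:
- Wendy (knave) says "Kate is a liar" - this is FALSE (a lie) because Kate is a knight.
- Jack (knave) says "Wendy is a knight" - this is FALSE (a lie) because Wendy is a knave.
- Kate (knight) says "Quinn is a liar" - this is TRUE because Quinn is a knave.
- Quinn (knave) says "Kate and I are the same type" - this is FALSE (a lie) because Quinn is a knave and Kate is a knight.
- Uma (knight) says "At least one of us is a knight" - this is TRUE because Kate and Uma are knights.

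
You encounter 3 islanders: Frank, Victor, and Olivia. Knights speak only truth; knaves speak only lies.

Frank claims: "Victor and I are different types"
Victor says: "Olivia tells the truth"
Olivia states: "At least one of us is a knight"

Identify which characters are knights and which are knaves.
Frank is a knave.
Victor is a knave.
Olivia is a knave.

Verification:
- Frank (knave) says "Victor and I are different types" - this is FALSE (a lie) because Frank is a knave and Victor is a knave.
- Victor (knave) says "Olivia tells the truth" - this is FALSE (a lie) because Olivia is a knave.
- Olivia (knave) says "At least one of us is a knight" - this is FALSE (a lie) because no one is a knight.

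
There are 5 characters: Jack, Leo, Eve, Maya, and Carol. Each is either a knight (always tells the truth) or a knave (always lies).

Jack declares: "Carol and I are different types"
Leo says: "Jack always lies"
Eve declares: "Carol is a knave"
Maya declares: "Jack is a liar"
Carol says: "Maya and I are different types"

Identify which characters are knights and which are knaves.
Jack is a knight.
Leo is a knave.
Eve is a knight.
Maya is a knave.
Carol is a knave.

Verification:
- Jack (knight) says "Carol and I are different types" - this is TRUE because Jack is a knight and Carol is a knave.
- Leo (knave) says "Jack always lies" - this is FALSE (a lie) because Jack is a knight.
- Eve (knight) says "Carol is a knave" - this is TRUE because Carol is a knave.
- Maya (knave) says "Jack is a liar" - this is FALSE (a lie) because Jack is a knight.
- Carol (knave) says "Maya and I are different types" - this is FALSE (a lie) because Carol is a knave and Maya is a knave.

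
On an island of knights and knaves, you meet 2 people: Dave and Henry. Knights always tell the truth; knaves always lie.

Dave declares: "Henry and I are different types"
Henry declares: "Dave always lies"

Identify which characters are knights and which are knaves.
Dave is a knight.
Henry is a knave.

Verification:
- Dave (knight) says "Henry and I are different types" - this is TRUE because Dave is a knight and Henry is a knave.
- Henry (knave) says "Dave always lies" - this is FALSE (a lie) because Dave is a knight.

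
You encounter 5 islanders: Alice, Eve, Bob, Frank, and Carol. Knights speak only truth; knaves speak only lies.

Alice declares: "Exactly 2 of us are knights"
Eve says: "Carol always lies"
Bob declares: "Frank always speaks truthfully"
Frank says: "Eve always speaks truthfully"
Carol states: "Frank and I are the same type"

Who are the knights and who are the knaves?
Alice is a knave.
Eve is a knight.
Bob is a knight.
Frank is a knight.
Carol is a knave.

Verification:
- Alice (knave) says "Exactly 2 of us are knights" - this is FALSE (a lie) because there are 3 knights.
- Eve (knight) says "Carol always lies" - this is TRUE because Carol is a knave.
- Bob (knight) says "Frank always speaks truthfully" - this is TRUE because Frank is a knight.
- Frank (knight) says "Eve always speaks truthfully" - this is TRUE because Eve is a knight.
- Carol (knave) says "Frank and I are the same type" - this is FALSE (a lie) because Carol is a knave and Frank is a knight.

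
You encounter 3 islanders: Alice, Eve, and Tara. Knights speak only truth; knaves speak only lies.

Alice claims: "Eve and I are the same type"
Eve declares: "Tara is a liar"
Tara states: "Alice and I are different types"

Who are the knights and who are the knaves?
Alice is a knave.
Eve is a knight.
Tara is a knave.

Verification:
- Alice (knave) says "Eve and I are the same type" - this is FALSE (a lie) because Alice is a knave and Eve is a knight.
- Eve (knight) says "Tara is a liar" - this is TRUE because Tara is a knave.
- Tara (knave) says "Alice and I are different types" - this is FALSE (a lie) because Tara is a knave and Alice is a knave.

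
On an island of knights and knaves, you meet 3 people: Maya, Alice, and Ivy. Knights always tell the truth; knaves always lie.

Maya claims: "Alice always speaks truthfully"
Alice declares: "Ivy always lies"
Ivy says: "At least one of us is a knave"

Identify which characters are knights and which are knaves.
Maya is a knave.
Alice is a knave.
Ivy is a knight.

Verification:
- Maya (knave) says "Alice always speaks truthfully" - this is FALSE (a lie) because Alice is a knave.
- Alice (knave) says "Ivy always lies" - this is FALSE (a lie) because Ivy is a knight.
- Ivy (knight) says "At least one of us is a knave" - this is TRUE because Maya and Alice are knaves.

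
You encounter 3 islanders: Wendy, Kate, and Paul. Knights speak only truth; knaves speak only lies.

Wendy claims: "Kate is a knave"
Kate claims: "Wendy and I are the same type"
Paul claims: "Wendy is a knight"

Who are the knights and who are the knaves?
Wendy is a knight.
Kate is a knave.
Paul is a knight.

Verification:
- Wendy (knight) says "Kate is a knave" - this is TRUE because Kate is a knave.
- Kate (knave) says "Wendy and I are the same type" - this is FALSE (a lie) because Kate is a knave and Wendy is a knight.
- Paul (knight) says "Wendy is a knight" - this is TRUE because Wendy is a knight.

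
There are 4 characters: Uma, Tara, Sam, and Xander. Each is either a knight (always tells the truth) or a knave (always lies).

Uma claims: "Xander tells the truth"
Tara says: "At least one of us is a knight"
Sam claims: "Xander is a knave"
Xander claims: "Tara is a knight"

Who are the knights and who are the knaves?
Uma is a knight.
Tara is a knight.
Sam is a knave.
Xander is a knight.

Verification:
- Uma (knight) says "Xander tells the truth" - this is TRUE because Xander is a knight.
- Tara (knight) says "At least one of us is a knight" - this is TRUE because Uma, Tara, and Xander are knights.
- Sam (knave) says "Xander is a knave" - this is FALSE (a lie) because Xander is a knight.
- Xander (knight) says "Tara is a knight" - this is TRUE because Tara is a knight.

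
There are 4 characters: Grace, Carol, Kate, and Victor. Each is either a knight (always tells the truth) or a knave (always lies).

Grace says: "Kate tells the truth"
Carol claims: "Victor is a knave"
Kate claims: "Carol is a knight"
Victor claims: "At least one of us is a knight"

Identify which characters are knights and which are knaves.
Grace is a knave.
Carol is a knave.
Kate is a knave.
Victor is a knight.

Verification:
- Grace (knave) says "Kate tells the truth" - this is FALSE (a lie) because Kate is a knave.
- Carol (knave) says "Victor is a knave" - this is FALSE (a lie) because Victor is a knight.
- Kate (knave) says "Carol is a knight" - this is FALSE (a lie) because Carol is a knave.
- Victor (knight) says "At least one of us is a knight" - this is TRUE because Victor is a knight.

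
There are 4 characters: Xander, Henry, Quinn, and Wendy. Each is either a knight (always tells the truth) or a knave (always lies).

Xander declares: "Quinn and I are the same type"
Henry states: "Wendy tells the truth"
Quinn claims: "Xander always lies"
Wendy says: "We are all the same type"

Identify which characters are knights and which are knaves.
Xander is a knave.
Henry is a knave.
Quinn is a knight.
Wendy is a knave.

Verification:
- Xander (knave) says "Quinn and I are the same type" - this is FALSE (a lie) because Xander is a knave and Quinn is a knight.
- Henry (knave) says "Wendy tells the truth" - this is FALSE (a lie) because Wendy is a knave.
- Quinn (knight) says "Xander always lies" - this is TRUE because Xander is a knave.
- Wendy (knave) says "We are all the same type" - this is FALSE (a lie) because Quinn is a knight and Xander, Henry, and Wendy are knaves.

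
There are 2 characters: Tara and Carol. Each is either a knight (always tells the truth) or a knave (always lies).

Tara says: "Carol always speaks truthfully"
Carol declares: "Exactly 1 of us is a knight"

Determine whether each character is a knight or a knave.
Tara is a knave.
Carol is a knave.

Verification:
- Tara (knave) says "Carol always speaks truthfully" - this is FALSE (a lie) because Carol is a knave.
- Carol (knave) says "Exactly 1 of us is a knight" - this is FALSE (a lie) because there are 0 knights.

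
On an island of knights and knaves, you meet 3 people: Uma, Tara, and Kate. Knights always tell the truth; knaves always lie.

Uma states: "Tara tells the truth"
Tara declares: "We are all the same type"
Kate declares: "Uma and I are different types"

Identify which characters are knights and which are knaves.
Uma is a knave.
Tara is a knave.
Kate is a knight.

Verification:
- Uma (knave) says "Tara tells the truth" - this is FALSE (a lie) because Tara is a knave.
- Tara (knave) says "We are all the same type" - this is FALSE (a lie) because Kate is a knight and Uma and Tara are knaves.
- Kate (knight) says "Uma and I are different types" - this is TRUE because Kate is a knight and Uma is a knave.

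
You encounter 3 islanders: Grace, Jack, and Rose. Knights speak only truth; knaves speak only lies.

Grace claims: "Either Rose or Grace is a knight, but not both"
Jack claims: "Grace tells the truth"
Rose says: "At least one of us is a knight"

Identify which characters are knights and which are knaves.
Grace is a knave.
Jack is a knave.
Rose is a knave.

Verification:
- Grace (knave) says "Either Rose or Grace is a knight, but not both" - this is FALSE (a lie) because Rose is a knave and Grace is a knave.
- Jack (knave) says "Grace tells the truth" - this is FALSE (a lie) because Grace is a knave.
- Rose (knave) says "At least one of us is a knight" - this is FALSE (a lie) because no one is a knight.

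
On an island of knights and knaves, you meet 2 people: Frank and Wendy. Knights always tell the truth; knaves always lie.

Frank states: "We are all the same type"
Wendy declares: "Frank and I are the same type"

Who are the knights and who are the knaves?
Frank is a knight.
Wendy is a knight.

Verification:
- Frank (knight) says "We are all the same type" - this is TRUE because Frank and Wendy are knights.
- Wendy (knight) says "Frank and I are the same type" - this is TRUE because Wendy is a knight and Frank is a knight.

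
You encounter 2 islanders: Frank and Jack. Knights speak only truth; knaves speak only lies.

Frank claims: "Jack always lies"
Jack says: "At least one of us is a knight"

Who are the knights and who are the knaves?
Frank is a knave.
Jack is a knight.

Verification:
- Frank (knave) says "Jack always lies" - this is FALSE (a lie) because Jack is a knight.
- Jack (knight) says "At least one of us is a knight" - this is TRUE because Jack is a knight.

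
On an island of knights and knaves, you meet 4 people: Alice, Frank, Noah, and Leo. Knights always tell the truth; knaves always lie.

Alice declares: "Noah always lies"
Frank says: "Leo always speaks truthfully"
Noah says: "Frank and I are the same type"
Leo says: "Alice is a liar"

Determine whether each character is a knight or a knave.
Alice is a knave.
Frank is a knight.
Noah is a knight.
Leo is a knight.

Verification:
- Alice (knave) says "Noah always lies" - this is FALSE (a lie) because Noah is a knight.
- Frank (knight) says "Leo always speaks truthfully" - this is TRUE because Leo is a knight.
- Noah (knight) says "Frank and I are the same type" - this is TRUE because Noah is a knight and Frank is a knight.
- Leo (knight) says "Alice is a liar" - this is TRUE because Alice is a knave.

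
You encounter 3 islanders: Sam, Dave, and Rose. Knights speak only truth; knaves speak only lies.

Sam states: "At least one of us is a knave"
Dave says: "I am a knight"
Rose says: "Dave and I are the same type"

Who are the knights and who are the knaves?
Sam is a knight.
Dave is a knight.
Rose is a knave.

Verification:
- Sam (knight) says "At least one of us is a knave" - this is TRUE because Rose is a knave.
- Dave (knight) says "I am a knight" - this is TRUE because Dave is a knight.
- Rose (knave) says "Dave and I are the same type" - this is FALSE (a lie) because Rose is a knave and Dave is a knight.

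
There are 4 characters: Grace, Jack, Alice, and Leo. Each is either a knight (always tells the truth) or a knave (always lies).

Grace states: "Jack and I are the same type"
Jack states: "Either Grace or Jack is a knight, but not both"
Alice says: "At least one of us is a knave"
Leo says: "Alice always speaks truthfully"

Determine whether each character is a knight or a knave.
Grace is a knave.
Jack is a knight.
Alice is a knight.
Leo is a knight.

Verification:
- Grace (knave) says "Jack and I are the same type" - this is FALSE (a lie) because Grace is a knave and Jack is a knight.
- Jack (knight) says "Either Grace or Jack is a knight, but not both" - this is TRUE because Grace is a knave and Jack is a knight.
- Alice (knight) says "At least one of us is a knave" - this is TRUE because Grace is a knave.
- Leo (knight) says "Alice always speaks truthfully" - this is TRUE because Alice is a knight.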